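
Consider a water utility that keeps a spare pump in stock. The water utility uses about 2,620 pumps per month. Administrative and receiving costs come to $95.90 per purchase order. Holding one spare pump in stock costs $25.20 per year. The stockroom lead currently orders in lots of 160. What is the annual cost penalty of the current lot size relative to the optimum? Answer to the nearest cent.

Annual demand D = 2,620 × 12 = 31,440.
EOQ = √(2DS/H) = √(2 × 31,440 × 95.9 / 25.2) ≈ 489.18.
Cost at Q* = (D/Q*)S + (Q*/2)H = √(2DSH) ≈ $12,327.24.
Cost at Q = 160: (31,440/160)×95.9 + (160/2)×25.2 = $18,844.35 + $2,016.00 = $20,860.35.
Excess = $20,860.35 − $12,327.24 = $8,533.11.

Extra cost ≈ $8,533.11 per year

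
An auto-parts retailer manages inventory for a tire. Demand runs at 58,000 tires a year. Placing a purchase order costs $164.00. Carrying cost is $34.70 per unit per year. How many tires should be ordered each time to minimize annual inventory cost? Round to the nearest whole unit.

EOQ = √(2DS / H) = √(2 × 58,000 × 164 / 34.7).
= √(19,024,000 / 34.7) = √548,242.0749 ≈ 740.434.

Q* ≈ 740 tires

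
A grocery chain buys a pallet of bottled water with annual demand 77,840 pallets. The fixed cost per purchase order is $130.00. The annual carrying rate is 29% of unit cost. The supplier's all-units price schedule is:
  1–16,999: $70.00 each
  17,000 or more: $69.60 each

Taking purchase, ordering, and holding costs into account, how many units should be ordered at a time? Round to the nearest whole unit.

Q* ≈ 998 pallets

Holding cost per unit per year at price C is H = 0.29·C.
For each price level, check whether its EOQ is feasible; otherwise the best quantity at that price is the breakpoint.
EOQ at $70.00 = 998.5 (feasible in tier 1): TC = 77,840×$70.00 + (77,840/998.5)×130 + (998.5/2)×0.29×$70.00 = $5,469,069.18.
EOQ at $69.60 = 1001.3 < 17000, so use break Q=17000: TC = 77,840×$69.60 + (77,840/17000.0)×130 + (17000.0/2)×0.29×$69.60 = $5,589,823.25.
Lowest total cost is $5,469,069.18 at Q = 998.5.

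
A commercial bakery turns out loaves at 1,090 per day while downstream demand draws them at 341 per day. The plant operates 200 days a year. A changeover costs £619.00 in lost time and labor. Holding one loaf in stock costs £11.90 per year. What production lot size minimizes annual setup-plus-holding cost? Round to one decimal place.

Annual demand D = 341 × 200 = 68,200.
Production build-up factor (1 − d/p) = 1 − 341/1,090 = 0.6872.
Q* = √(2DS / (H(1 − d/p))) = √(2 × 68,200 × 619 / (11.9 × 0.6872)).
= √(84,431,600 / 8.1772) ≈ 3213.301.

Q* ≈ 3,213.3 loaves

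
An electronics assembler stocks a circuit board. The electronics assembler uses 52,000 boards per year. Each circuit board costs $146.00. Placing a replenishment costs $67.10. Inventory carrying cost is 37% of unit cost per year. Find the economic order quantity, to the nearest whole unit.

Q* ≈ 359 boards

Holding cost H = 0.37 × $146.00 = $54.0200 per unit per year.
EOQ = √(2DS / H) = √(2 × 52,000 × 67.1 / 54.02).
= √(6,978,400 / 54.02) = √129,181.7845 ≈ 359.419.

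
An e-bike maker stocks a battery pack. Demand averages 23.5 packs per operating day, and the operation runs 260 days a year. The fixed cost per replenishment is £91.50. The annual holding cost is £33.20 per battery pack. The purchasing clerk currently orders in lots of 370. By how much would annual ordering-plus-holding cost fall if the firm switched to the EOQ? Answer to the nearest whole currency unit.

Annual demand D = 23.5 × 260 = 6,110.
EOQ = √(2DS/H) = √(2 × 6,110 × 91.5 / 33.2) ≈ 183.52.
Cost at Q* = (D/Q*)S + (Q*/2)H = √(2DSH) ≈ £6,092.78.
Cost at Q = 370: (6,110/370)×91.5 + (370/2)×33.2 = £1,510.99 + £6,142.00 = £7,652.99.
Excess = £7,652.99 − £6,092.78 = £1,560.21.

Extra cost ≈ £1,560 per year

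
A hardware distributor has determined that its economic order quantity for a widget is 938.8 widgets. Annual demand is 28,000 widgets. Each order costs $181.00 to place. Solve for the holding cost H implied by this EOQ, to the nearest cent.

H ≈ $11.50

Invert the EOQ relation Q*² = 2DS/H.
From Q* = √(2DS/H): H = 2DS / Q*² = 2 × 28,000 × 181 / 938.8² = 11.5006.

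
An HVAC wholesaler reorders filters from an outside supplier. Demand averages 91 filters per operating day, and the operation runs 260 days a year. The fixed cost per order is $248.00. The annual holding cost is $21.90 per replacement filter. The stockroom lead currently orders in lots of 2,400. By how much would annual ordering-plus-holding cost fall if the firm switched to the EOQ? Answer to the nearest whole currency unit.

Extra cost ≈ $12,694 per year

Annual demand D = 91 × 260 = 23,660.
EOQ = √(2DS/H) = √(2 × 23,660 × 248 / 21.9) ≈ 732.03.
Cost at Q* = (D/Q*)S + (Q*/2)H = √(2DSH) ≈ $16,031.36.
Cost at Q = 2,400: (23,660/2,400)×248 + (2,400/2)×21.9 = $2,444.87 + $26,280.00 = $28,724.87.
Excess = $28,724.87 − $16,031.36 = $12,693.51.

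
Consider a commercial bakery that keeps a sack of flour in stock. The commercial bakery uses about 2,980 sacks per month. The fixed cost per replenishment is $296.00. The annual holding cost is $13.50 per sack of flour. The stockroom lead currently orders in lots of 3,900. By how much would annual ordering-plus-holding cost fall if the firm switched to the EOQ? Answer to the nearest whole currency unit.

Extra cost ≈ $12,134 per year

Annual demand D = 2,980 × 12 = 35,760.
EOQ = √(2DS/H) = √(2 × 35,760 × 296 / 13.5) ≈ 1252.25.
Cost at Q* = (D/Q*)S + (Q*/2)H = √(2DSH) ≈ $16,905.44.
Cost at Q = 3,900: (35,760/3,900)×296 + (3,900/2)×13.5 = $2,714.09 + $26,325.00 = $29,039.09.
Excess = $29,039.09 − $16,905.44 = $12,133.65.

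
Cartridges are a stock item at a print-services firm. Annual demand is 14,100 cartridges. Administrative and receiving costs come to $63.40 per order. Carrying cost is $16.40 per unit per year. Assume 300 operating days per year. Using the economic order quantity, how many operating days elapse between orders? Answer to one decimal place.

T ≈ 7.0 days

The optimal lot size = √(2DS/H) = √(2 × 14,100 × 63.4 / 16.4) ≈ 330.18.
Cycle time = Q*/D × 300 = 330.18 / 14,100 × 300 ≈ 7.025 days.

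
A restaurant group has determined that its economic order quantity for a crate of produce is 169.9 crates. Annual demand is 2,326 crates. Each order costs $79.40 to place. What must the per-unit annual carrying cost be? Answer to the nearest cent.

H ≈ $12.80

Squaring Q* = √(2DS/H) gives Q*² = 2DS/H.
From Q* = √(2DS/H): H = 2DS / Q*² = 2 × 2,326 × 79.4 / 169.9² = 12.7960.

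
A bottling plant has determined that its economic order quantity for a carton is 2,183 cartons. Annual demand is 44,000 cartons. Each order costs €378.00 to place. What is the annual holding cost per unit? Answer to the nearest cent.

H ≈ €6.98

Squaring Q* = √(2DS/H) gives Q*² = 2DS/H.
From Q* = √(2DS/H): H = 2DS / Q*² = 2 × 44,000 × 378 / 2,183² = 6.9802.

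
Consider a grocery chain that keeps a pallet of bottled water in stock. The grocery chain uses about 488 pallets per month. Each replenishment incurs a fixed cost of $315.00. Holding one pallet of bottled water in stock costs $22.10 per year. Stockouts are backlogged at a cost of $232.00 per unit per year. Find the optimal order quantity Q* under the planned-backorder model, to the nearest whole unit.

Annual demand D = 488 × 12 = 5,856.
With planned backorders, Q* = √(2DS/H) · √((H+B)/B).
√(2DS/H) = √(2 × 5,856 × 315 / 22.1) = 408.578.
√((H+B)/B) = √((22.1+232)/232) = 1.0465.
Q* ≈ 427.595.

Q* ≈ 428 pallets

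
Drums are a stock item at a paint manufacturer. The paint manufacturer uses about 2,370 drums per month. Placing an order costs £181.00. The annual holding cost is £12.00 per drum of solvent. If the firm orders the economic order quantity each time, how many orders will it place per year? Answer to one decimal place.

Annual demand D = 2,370 × 12 = 28,440.
EOQ = √(2DS/H) = √(2 × 28,440 × 181 / 12) ≈ 926.25.
Orders per year = D / Q* = 28,440 / 926.25 ≈ 30.704.

N ≈ 30.7 orders per year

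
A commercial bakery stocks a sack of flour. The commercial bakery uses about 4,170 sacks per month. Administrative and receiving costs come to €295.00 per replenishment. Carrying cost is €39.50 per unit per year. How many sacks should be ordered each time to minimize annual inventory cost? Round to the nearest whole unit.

Q* ≈ 865 sacks

Annual demand D = 4,170 × 12 = 50,040.
EOQ = √(2DS / H) = √(2 × 50,040 × 295 / 39.5).
= √(29,523,600 / 39.5) = √747,432.9114 ≈ 864.542.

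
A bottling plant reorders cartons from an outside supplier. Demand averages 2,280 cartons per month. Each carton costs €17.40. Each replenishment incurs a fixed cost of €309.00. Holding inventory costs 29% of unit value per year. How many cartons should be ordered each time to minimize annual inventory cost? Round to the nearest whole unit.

Q* ≈ 1,831 cartons

Annual demand D = 2,280 × 12 = 27,360.
Holding cost H = 0.29 × €17.40 = €5.0460 per unit per year.
EOQ = √(2DS / H) = √(2 × 27,360 × 309 / 5.046).
= √(16,908,480 / 5.046) = √3,350,868.0143 ≈ 1830.538.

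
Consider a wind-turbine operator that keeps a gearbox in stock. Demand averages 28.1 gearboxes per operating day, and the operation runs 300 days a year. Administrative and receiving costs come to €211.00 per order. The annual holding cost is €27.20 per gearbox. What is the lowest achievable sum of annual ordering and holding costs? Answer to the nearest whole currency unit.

TC* ≈ €9,837

Annual demand D = 28.1 × 300 = 8,430.
Q* = √(2DS/H) = √(2 × 8,430 × 211 / 27.2) ≈ 361.65.
At Q*, ordering cost (D/Q*)S equals holding cost (Q*/2)H, each = √(DSH/2).
Minimum total = √(2DSH) = √(2 × 8,430 × 211 × 27.2) ≈ 9836.814.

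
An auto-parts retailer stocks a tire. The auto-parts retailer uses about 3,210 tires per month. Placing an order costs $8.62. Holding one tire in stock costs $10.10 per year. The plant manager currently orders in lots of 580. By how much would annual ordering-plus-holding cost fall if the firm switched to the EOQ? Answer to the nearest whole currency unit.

Extra cost ≈ $912 per year

Annual demand D = 3,210 × 12 = 38,520.
EOQ = √(2DS/H) = √(2 × 38,520 × 8.62 / 10.1) ≈ 256.42.
Cost at Q* = (D/Q*)S + (Q*/2)H = √(2DSH) ≈ $2,589.84.
Cost at Q = 580: (38,520/580)×8.62 + (580/2)×10.1 = $572.49 + $2,929.00 = $3,501.49.
Excess = $3,501.49 − $2,589.84 = $911.65.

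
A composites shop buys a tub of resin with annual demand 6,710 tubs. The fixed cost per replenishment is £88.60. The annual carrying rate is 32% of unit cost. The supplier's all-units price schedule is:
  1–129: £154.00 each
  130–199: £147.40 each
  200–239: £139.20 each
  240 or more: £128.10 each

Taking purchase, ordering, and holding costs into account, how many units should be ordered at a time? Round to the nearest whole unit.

Q* ≈ 240 tubs

Holding cost per unit per year at price C is H = 0.32·C.
Candidates are each tier's EOQ (if it falls in that tier) and each price-break quantity.
Tier 1 (£154.00): EOQ = 155.3 exceeds tier's upper bound 129, so this tier is dominated.
EOQ at £147.40 = 158.8 (feasible in tier 2): TC = 6,710×£147.40 + (6,710/158.8)×88.6 + (158.8/2)×0.32×£147.40 = £996,542.88.
EOQ at £139.20 = 163.4 < 200, so use break Q=200: TC = 6,710×£139.20 + (6,710/200.0)×88.6 + (200.0/2)×0.32×£139.20 = £941,458.93.
EOQ at £128.10 = 170.3 < 240, so use break Q=240: TC = 6,710×£128.10 + (6,710/240.0)×88.6 + (240.0/2)×0.32×£128.10 = £866,947.15.
Lowest total cost is £866,947.15 at Q = 240.0.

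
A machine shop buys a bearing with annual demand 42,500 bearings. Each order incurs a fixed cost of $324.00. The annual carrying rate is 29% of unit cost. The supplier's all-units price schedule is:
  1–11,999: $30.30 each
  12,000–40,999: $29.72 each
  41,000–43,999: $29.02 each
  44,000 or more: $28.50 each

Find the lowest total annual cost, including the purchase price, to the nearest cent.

Holding cost per unit per year at price C is H = 0.29·C.
For each price level, check whether its EOQ is feasible; otherwise the best quantity at that price is the breakpoint.
EOQ at $30.30 = 1770.4 (feasible in tier 1): TC = 42,500×$30.30 + (42,500/1770.4)×324 + (1770.4/2)×0.29×$30.30 = $1,303,306.16.
EOQ at $29.72 = 1787.6 < 12000, so use break Q=12000: TC = 42,500×$29.72 + (42,500/12000.0)×324 + (12000.0/2)×0.29×$29.72 = $1,315,960.30.
EOQ at $29.02 = 1809.0 < 41000, so use break Q=41000: TC = 42,500×$29.02 + (42,500/41000.0)×324 + (41000.0/2)×0.29×$29.02 = $1,406,209.75.
EOQ at $28.50 = 1825.4 < 44000, so use break Q=44000: TC = 42,500×$28.50 + (42,500/44000.0)×324 + (44000.0/2)×0.29×$28.50 = $1,393,392.95.
Lowest total cost among the candidates is at Q = 1770.4.

TC* ≈ $1,303,306.16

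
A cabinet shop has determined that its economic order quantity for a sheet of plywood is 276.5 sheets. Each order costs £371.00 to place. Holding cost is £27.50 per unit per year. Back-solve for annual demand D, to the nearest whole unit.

Squaring Q* = √(2DS/H) gives Q*² = 2DS/H.
From Q* = √(2DS/H): D = Q*²H / (2S) = 276.5² × 27.5 / (2 × 371) = 2833.473.

D ≈ 2,833 sheets per year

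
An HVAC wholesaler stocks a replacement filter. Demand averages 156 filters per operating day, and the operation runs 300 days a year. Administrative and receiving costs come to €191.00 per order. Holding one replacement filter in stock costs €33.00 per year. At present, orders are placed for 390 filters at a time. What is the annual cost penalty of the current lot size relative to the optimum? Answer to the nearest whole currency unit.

Extra cost ≈ €5,066 per year

Annual demand D = 156 × 300 = 46,800.
EOQ = √(2DS/H) = √(2 × 46,800 × 191 / 33) ≈ 736.03.
Cost at Q* = (D/Q*)S + (Q*/2)H = √(2DSH) ≈ €24,289.11.
Cost at Q = 390: (46,800/390)×191 + (390/2)×33 = €22,920.00 + €6,435.00 = €29,355.00.
Excess = €29,355.00 − €24,289.11 = €5,065.89.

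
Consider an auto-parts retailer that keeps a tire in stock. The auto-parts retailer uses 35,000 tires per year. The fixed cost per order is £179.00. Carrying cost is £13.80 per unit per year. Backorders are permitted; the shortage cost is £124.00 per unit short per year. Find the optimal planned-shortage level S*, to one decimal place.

With planned backorders, Q* = √(2DS/H) · √((H+B)/B).
√(2DS/H) = √(2 × 35,000 × 179 / 13.8) = 952.875.
√((H+B)/B) = √((13.8+124)/124) = 1.0542.
Q* ≈ 1004.500.
S* = Q* · H/(H+B) = 1004.500 × 13.8/137.8 ≈ 100.596.

S* ≈ 100.6 tires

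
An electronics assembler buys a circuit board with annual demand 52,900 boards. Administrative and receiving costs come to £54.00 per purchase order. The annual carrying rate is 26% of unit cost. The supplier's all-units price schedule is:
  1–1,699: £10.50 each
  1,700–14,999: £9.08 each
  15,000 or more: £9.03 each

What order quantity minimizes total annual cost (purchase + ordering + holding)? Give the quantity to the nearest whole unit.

Holding cost per unit per year at price C is H = 0.26·C.
For each price level, check whether its EOQ is feasible; otherwise the best quantity at that price is the breakpoint.
EOQ at £10.50 = 1446.6 (feasible in tier 1): TC = 52,900×£10.50 + (52,900/1446.6)×54 + (1446.6/2)×0.26×£10.50 = £559,399.31.
EOQ at £9.08 = 1555.6 < 1700, so use break Q=1700: TC = 52,900×£9.08 + (52,900/1700.0)×54 + (1700.0/2)×0.26×£9.08 = £484,019.03.
EOQ at £9.03 = 1559.9 < 15000, so use break Q=15000: TC = 52,900×£9.03 + (52,900/15000.0)×54 + (15000.0/2)×0.26×£9.03 = £495,485.94.
Lowest total cost is £484,019.03 at Q = 1700.0.

Q* ≈ 1,700 boards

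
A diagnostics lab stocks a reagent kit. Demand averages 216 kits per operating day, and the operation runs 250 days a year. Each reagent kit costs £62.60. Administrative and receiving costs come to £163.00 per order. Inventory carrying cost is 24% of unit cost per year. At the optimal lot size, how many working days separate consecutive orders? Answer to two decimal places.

Annual demand D = 216 × 250 = 54,000.
Holding cost H = 0.24 × £62.60 = £15.0240 per unit per year.
Q* = √(2DS/H) = √(2 × 54,000 × 163 / 15.024) ≈ 1082.46.
Cycle time = Q*/D × 250 = 1082.46 / 54,000 × 250 ≈ 5.011 days.

T ≈ 5.01 days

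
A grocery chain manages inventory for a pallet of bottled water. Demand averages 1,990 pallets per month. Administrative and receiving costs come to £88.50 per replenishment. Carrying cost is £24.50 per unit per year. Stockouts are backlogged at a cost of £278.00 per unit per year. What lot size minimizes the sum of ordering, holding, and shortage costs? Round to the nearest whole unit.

Annual demand D = 1,990 × 12 = 23,880.
With planned backorders, Q* = √(2DS/H) · √((H+B)/B).
√(2DS/H) = √(2 × 23,880 × 88.5 / 24.5) = 415.356.
√((H+B)/B) = √((24.5+278)/278) = 1.0431.
Q* ≈ 433.272.

Q* ≈ 433 pallets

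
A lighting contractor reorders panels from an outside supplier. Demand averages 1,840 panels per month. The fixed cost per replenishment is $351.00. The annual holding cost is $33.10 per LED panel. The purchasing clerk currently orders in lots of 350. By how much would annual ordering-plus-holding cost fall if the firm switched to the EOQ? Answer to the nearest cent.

Extra cost ≈ $5,284.86 per year

Annual demand D = 1,840 × 12 = 22,080.
EOQ = √(2DS/H) = √(2 × 22,080 × 351 / 33.1) ≈ 684.31.
Cost at Q* = (D/Q*)S + (Q*/2)H = √(2DSH) ≈ $22,650.72.
Cost at Q = 350: (22,080/350)×351 + (350/2)×33.1 = $22,143.09 + $5,792.50 = $27,935.59.
Excess = $27,935.59 − $22,650.72 = $5,284.86.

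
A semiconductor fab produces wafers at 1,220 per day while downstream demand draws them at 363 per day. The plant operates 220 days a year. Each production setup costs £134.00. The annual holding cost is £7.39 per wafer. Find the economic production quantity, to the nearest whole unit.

Q* ≈ 2,030 wafers

Annual demand D = 363 × 220 = 79,860.
Production build-up factor (1 − d/p) = 1 − 363/1,220 = 0.7025.
Q* = √(2DS / (H(1 − d/p))) = √(2 × 79,860 × 134 / (7.39 × 0.7025)).
= √(21,402,480 / 5.1912) ≈ 2030.483.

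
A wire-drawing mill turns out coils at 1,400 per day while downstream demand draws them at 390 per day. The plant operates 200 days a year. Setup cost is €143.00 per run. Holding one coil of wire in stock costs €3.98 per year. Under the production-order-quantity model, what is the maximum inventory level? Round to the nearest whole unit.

Annual demand D = 390 × 200 = 78,000.
Production build-up factor (1 − d/p) = 1 − 390/1,400 = 0.7214.
Q* = √(2DS / (H(1 − d/p))) = √(2 × 78,000 × 143 / (3.98 × 0.7214)).
= √(22,308,000 / 2.8713) ≈ 2787.354.
Maximum inventory = Q*(1 − d/p) = 2787.354 × 0.7214 ≈ 2010.877.

I_max ≈ 2,011 coils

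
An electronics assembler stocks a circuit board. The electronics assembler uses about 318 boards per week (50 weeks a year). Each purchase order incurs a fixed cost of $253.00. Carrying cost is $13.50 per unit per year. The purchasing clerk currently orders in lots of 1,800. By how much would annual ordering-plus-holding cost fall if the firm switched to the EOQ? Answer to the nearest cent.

Extra cost ≈ $3,963.08 per year

Annual demand D = 318 × 50 = 15,900.
EOQ = √(2DS/H) = √(2 × 15,900 × 253 / 13.5) ≈ 771.98.
Cost at Q* = (D/Q*)S + (Q*/2)H = √(2DSH) ≈ $10,421.75.
Cost at Q = 1,800: (15,900/1,800)×253 + (1,800/2)×13.5 = $2,234.83 + $12,150.00 = $14,384.83.
Excess = $14,384.83 − $10,421.75 = $3,963.08.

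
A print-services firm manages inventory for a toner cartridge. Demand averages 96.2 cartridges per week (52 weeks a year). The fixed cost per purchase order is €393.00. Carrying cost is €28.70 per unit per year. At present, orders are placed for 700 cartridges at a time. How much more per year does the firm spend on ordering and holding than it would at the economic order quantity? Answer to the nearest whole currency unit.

Extra cost ≈ €2,231 per year

Annual demand D = 96.2 × 52 = 5,002.4.
EOQ = √(2DS/H) = √(2 × 5,002.4 × 393 / 28.7) ≈ 370.13.
Cost at Q* = (D/Q*)S + (Q*/2)H = √(2DSH) ≈ €10,622.86.
Cost at Q = 700: (5,002.4/700)×393 + (700/2)×28.7 = €2,808.49 + €10,045.00 = €12,853.49.
Excess = €12,853.49 − €10,622.86 = €2,230.63.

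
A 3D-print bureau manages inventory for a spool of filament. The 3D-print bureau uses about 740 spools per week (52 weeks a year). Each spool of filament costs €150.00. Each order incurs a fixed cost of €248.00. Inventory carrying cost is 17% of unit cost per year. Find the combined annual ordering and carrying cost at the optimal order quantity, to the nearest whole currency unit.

TC* ≈ €22,061

Annual demand D = 740 × 52 = 38,480.
Holding cost H = 0.17 × €150.00 = €25.5000 per unit per year.
EOQ = √(2DS/H) = √(2 × 38,480 × 248 / 25.5) ≈ 865.14.
At the optimum the two cost components are equal, so total cost = 2·(Q*/2)H = Q*·H.
Minimum total = √(2DSH) = √(2 × 38,480 × 248 × 25.5) ≈ 22061.166.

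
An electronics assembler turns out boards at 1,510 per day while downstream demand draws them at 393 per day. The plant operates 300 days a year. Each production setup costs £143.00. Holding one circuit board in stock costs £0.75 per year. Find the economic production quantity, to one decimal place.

Q* ≈ 7,796.0 boards

Annual demand D = 393 × 300 = 117,900.
Production build-up factor (1 − d/p) = 1 − 393/1,510 = 0.7397.
Q* = √(2DS / (H(1 − d/p))) = √(2 × 117,900 × 143 / (0.75 × 0.7397)).
= √(33,719,400 / 0.5548) ≈ 7795.988.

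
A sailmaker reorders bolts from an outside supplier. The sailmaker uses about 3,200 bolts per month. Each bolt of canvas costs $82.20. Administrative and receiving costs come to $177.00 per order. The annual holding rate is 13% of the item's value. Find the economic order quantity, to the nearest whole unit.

Annual demand D = 3,200 × 12 = 38,400.
Holding cost H = 0.13 × $82.20 = $10.6860 per unit per year.
EOQ = √(2DS / H) = √(2 × 38,400 × 177 / 10.686).
= √(13,593,600 / 10.686) = √1,272,094.329 ≈ 1127.872.

Q* ≈ 1,128 bolts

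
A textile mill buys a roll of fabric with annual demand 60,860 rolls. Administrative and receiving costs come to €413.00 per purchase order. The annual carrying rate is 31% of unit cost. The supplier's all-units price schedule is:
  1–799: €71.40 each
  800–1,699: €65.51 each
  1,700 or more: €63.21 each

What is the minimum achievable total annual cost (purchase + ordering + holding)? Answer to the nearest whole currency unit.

TC* ≈ €3,878,402

Holding cost per unit per year at price C is H = 0.31·C.
For each price level, check whether its EOQ is feasible; otherwise the best quantity at that price is the breakpoint.
Tier 1 (€71.40): EOQ = 1507.0 exceeds tier's upper bound 799, so this tier is dominated.
EOQ at €65.51 = 1573.3 (feasible in tier 2): TC = 60,860×€65.51 + (60,860/1573.3)×413 + (1573.3/2)×0.31×€65.51 = €4,018,890.06.
EOQ at €63.21 = 1601.7 < 1700, so use break Q=1700: TC = 60,860×€63.21 + (60,860/1700.0)×413 + (1700.0/2)×0.31×€63.21 = €3,878,401.83.
Lowest total cost among the candidates is at Q = 1700.0.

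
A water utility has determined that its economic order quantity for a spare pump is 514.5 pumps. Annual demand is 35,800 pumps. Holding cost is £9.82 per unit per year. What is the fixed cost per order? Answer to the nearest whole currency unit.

S ≈ £36

Invert the EOQ relation Q*² = 2DS/H.
From Q* = √(2DS/H): S = Q*²H / (2D) = 514.5² × 9.82 / (2 × 35,800) = 36.3052.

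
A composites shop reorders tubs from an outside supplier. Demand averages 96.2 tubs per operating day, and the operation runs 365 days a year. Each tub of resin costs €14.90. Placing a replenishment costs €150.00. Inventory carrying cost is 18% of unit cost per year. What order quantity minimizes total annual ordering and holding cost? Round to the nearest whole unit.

Annual demand D = 96.2 × 365 = 35,113.
Holding cost H = 0.18 × €14.90 = €2.6820 per unit per year.
EOQ = √(2DS / H) = √(2 × 35,113 × 150 / 2.682).
= √(10,533,900 / 2.682) = √3,927,628.6353 ≈ 1981.825.

Q* ≈ 1,982 tubs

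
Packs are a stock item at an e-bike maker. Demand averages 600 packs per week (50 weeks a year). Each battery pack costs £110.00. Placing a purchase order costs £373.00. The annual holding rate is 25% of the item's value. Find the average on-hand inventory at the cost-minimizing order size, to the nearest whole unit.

Annual demand D = 600 × 50 = 30,000.
Holding cost H = 0.25 × £110.00 = £27.5000 per unit per year.
Q* = √(2DS/H) = √(2 × 30,000 × 373 / 27.5) ≈ 902.12.
Average inventory = Q*/2 ≈ 902.12 / 2 = 451.059.

Average inventory ≈ 451 packs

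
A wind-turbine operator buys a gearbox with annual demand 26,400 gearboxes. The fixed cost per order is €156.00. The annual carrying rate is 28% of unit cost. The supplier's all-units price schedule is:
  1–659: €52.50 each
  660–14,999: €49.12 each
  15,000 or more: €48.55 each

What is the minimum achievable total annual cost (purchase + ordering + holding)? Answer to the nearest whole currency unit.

Holding cost per unit per year at price C is H = 0.28·C.
Candidates are each tier's EOQ (if it falls in that tier) and each price-break quantity.
Tier 1 (€52.50): EOQ = 748.5 exceeds tier's upper bound 659, so this tier is dominated.
EOQ at €49.12 = 773.9 (feasible in tier 2): TC = 26,400×€49.12 + (26,400/773.9)×156 + (773.9/2)×0.28×€49.12 = €1,307,411.57.
EOQ at €48.55 = 778.4 < 15000, so use break Q=15000: TC = 26,400×€48.55 + (26,400/15000.0)×156 + (15000.0/2)×0.28×€48.55 = €1,383,949.56.
Lowest total cost among the candidates is at Q = 773.9.

TC* ≈ €1,307,412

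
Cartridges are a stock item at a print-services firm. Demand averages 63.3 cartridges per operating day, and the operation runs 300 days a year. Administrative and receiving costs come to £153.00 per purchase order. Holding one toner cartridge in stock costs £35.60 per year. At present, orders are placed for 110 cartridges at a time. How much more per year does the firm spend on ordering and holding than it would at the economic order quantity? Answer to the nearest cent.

Annual demand D = 63.3 × 300 = 18,990.
EOQ = √(2DS/H) = √(2 × 18,990 × 153 / 35.6) ≈ 404.02.
Cost at Q* = (D/Q*)S + (Q*/2)H = √(2DSH) ≈ £14,382.96.
Cost at Q = 110: (18,990/110)×153 + (110/2)×35.6 = £26,413.36 + £1,958.00 = £28,371.36.
Excess = £28,371.36 − £14,382.96 = £13,988.41.

Extra cost ≈ £13,988.41 per year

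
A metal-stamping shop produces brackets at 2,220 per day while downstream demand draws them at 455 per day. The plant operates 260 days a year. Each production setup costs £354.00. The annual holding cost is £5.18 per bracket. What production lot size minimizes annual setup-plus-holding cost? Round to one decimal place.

Q* ≈ 4,509.7 brackets

Annual demand D = 455 × 260 = 118,300.
Production build-up factor (1 − d/p) = 1 − 455/2,220 = 0.7950.
Q* = √(2DS / (H(1 − d/p))) = √(2 × 118,300 × 354 / (5.18 × 0.7950)).
= √(83,756,400 / 4.1183) ≈ 4509.706.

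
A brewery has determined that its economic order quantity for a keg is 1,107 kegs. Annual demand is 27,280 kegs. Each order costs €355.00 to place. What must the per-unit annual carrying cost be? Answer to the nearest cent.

H ≈ €15.81

Invert the EOQ relation Q*² = 2DS/H.
From Q* = √(2DS/H): H = 2DS / Q*² = 2 × 27,280 × 355 / 1,107² = 15.8055.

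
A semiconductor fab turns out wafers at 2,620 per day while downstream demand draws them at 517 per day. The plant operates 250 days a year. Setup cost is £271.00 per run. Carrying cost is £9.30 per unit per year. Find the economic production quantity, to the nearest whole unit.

Annual demand D = 517 × 250 = 129,250.
Production build-up factor (1 − d/p) = 1 − 517/2,620 = 0.8027.
Q* = √(2DS / (H(1 − d/p))) = √(2 × 129,250 × 271 / (9.3 × 0.8027)).
= √(70,053,500 / 7.4648) ≈ 3063.405.

Q* ≈ 3,063 wafers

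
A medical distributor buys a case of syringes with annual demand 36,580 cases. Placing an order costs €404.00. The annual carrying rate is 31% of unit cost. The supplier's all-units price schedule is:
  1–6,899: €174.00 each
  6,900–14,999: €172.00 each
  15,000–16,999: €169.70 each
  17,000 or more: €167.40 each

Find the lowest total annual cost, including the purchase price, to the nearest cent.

Holding cost per unit per year at price C is H = 0.31·C.
Candidates are each tier's EOQ (if it falls in that tier) and each price-break quantity.
EOQ at €174.00 = 740.2 (feasible in tier 1): TC = 36,580×€174.00 + (36,580/740.2)×404 + (740.2/2)×0.31×€174.00 = €6,404,848.50.
EOQ at €172.00 = 744.5 < 6900, so use break Q=6900: TC = 36,580×€172.00 + (36,580/6900.0)×404 + (6900.0/2)×0.31×€172.00 = €6,477,855.79.
EOQ at €169.70 = 749.6 < 15000, so use break Q=15000: TC = 36,580×€169.70 + (36,580/15000.0)×404 + (15000.0/2)×0.31×€169.70 = €6,603,163.72.
EOQ at €167.40 = 754.7 < 17000, so use break Q=17000: TC = 36,580×€167.40 + (36,580/17000.0)×404 + (17000.0/2)×0.31×€167.40 = €6,565,460.31.
Lowest total cost among the candidates is at Q = 740.2.

TC* ≈ €6,404,848.50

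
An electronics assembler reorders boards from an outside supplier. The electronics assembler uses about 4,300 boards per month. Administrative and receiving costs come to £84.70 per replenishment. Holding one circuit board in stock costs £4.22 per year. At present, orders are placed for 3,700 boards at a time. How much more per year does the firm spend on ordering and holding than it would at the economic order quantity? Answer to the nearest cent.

Annual demand D = 4,300 × 12 = 51,600.
EOQ = √(2DS/H) = √(2 × 51,600 × 84.7 / 4.22) ≈ 1439.21.
Cost at Q* = (D/Q*)S + (Q*/2)H = √(2DSH) ≈ £6,073.48.
Cost at Q = 3,700: (51,600/3,700)×84.7 + (3,700/2)×4.22 = £1,181.22 + £7,807.00 = £8,988.22.
Excess = £8,988.22 − £6,073.48 = £2,914.74.

Extra cost ≈ £2,914.74 per year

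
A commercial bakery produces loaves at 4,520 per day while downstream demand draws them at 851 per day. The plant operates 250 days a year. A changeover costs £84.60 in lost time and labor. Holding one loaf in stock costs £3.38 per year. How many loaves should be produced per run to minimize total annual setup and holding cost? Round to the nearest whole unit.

Annual demand D = 851 × 250 = 212,750.
Production build-up factor (1 − d/p) = 1 − 851/4,520 = 0.8117.
Q* = √(2DS / (H(1 − d/p))) = √(2 × 212,750 × 84.6 / (3.38 × 0.8117)).
= √(35,997,300 / 2.7436) ≈ 3622.196.

Q* ≈ 3,622 loaves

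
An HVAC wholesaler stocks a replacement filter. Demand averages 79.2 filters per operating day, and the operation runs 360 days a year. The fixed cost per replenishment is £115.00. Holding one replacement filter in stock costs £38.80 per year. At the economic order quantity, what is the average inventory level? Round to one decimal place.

Annual demand D = 79.2 × 360 = 28,512.
The optimal lot size = √(2DS/H) = √(2 × 28,512 × 115 / 38.8) ≈ 411.11.
Average inventory = Q*/2 ≈ 411.11 / 2 = 205.557.

Average inventory ≈ 205.6 filters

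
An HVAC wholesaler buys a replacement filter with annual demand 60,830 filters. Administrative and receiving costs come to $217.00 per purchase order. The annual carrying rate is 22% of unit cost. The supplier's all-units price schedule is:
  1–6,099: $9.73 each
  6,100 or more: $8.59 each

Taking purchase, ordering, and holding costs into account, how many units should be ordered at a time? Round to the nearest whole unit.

Q* ≈ 6,100 filters

Holding cost per unit per year at price C is H = 0.22·C.
Evaluate total cost at each tier's feasible EOQ or, if the EOQ is below the tier, at the tier's minimum quantity.
EOQ at $9.73 = 3511.9 (feasible in tier 1): TC = 60,830×$9.73 + (60,830/3511.9)×217 + (3511.9/2)×0.22×$9.73 = $599,393.37.
EOQ at $8.59 = 3737.6 < 6100, so use break Q=6100: TC = 60,830×$8.59 + (60,830/6100.0)×217 + (6100.0/2)×0.22×$8.59 = $530,457.54.
Lowest total cost is $530,457.54 at Q = 6100.0.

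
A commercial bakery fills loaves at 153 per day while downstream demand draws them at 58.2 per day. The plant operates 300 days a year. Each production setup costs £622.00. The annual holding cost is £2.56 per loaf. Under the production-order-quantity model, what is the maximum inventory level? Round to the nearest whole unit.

I_max ≈ 2,293 loaves

Annual demand D = 58.2 × 300 = 17,460.
Production build-up factor (1 − d/p) = 1 − 58.2/153 = 0.6196.
Q* = √(2DS / (H(1 − d/p))) = √(2 × 17,460 × 622 / (2.56 × 0.6196)).
= √(21,720,240 / 1.5862) ≈ 3700.444.
Maximum inventory = Q*(1 − d/p) = 3700.444 × 0.6196 ≈ 2292.824.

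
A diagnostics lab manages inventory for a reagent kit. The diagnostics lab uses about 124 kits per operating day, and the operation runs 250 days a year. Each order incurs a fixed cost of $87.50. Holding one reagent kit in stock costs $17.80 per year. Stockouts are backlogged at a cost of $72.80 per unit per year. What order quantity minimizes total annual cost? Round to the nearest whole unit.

Annual demand D = 124 × 250 = 31,000.
With planned backorders, Q* = √(2DS/H) · √((H+B)/B).
√(2DS/H) = √(2 × 31,000 × 87.5 / 17.8) = 552.065.
√((H+B)/B) = √((17.8+72.8)/72.8) = 1.1156.
Q* ≈ 615.869.

Q* ≈ 616 kits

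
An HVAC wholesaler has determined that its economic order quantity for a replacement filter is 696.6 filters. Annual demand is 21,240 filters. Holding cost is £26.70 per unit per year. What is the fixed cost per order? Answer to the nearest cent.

Squaring Q* = √(2DS/H) gives Q*² = 2DS/H.
From Q* = √(2DS/H): S = Q*²H / (2D) = 696.6² × 26.7 / (2 × 21,240) = 304.9957.

S ≈ £305.00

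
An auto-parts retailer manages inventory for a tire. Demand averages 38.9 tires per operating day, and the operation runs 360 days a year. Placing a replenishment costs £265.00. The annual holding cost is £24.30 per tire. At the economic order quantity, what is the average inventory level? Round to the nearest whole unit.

Average inventory ≈ 276 tires

Annual demand D = 38.9 × 360 = 14,004.
Q* = √(2DS/H) = √(2 × 14,004 × 265 / 24.3) ≈ 552.66.
Average inventory = Q*/2 ≈ 552.66 / 2 = 276.332.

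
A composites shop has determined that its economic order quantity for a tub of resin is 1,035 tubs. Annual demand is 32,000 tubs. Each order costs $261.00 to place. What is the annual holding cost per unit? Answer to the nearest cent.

H ≈ $15.59

Squaring Q* = √(2DS/H) gives Q*² = 2DS/H.
From Q* = √(2DS/H): H = 2DS / Q*² = 2 × 32,000 × 261 / 1,035² = 15.5934.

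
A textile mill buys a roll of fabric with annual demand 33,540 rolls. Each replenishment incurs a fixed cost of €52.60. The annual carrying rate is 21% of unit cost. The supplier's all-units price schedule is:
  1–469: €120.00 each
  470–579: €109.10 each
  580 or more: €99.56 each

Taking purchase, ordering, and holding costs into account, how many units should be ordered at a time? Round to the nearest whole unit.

Q* ≈ 580 rolls

Holding cost per unit per year at price C is H = 0.21·C.
Candidates are each tier's EOQ (if it falls in that tier) and each price-break quantity.
EOQ at €120.00 = 374.2 (feasible in tier 1): TC = 33,540×€120.00 + (33,540/374.2)×52.6 + (374.2/2)×0.21×€120.00 = €4,034,229.52.
EOQ at €109.10 = 392.4 < 470, so use break Q=470: TC = 33,540×€109.10 + (33,540/470.0)×52.6 + (470.0/2)×0.21×€109.10 = €3,668,351.71.
EOQ at €99.56 = 410.8 < 580, so use break Q=580: TC = 33,540×€99.56 + (33,540/580.0)×52.6 + (580.0/2)×0.21×€99.56 = €3,348,347.34.
Lowest total cost is €3,348,347.34 at Q = 580.0.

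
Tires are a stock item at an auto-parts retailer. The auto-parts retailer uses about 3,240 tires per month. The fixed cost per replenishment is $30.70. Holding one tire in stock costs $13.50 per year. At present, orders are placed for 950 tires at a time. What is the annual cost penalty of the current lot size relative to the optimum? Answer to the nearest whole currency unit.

Extra cost ≈ $1,992 per year

Annual demand D = 3,240 × 12 = 38,880.
EOQ = √(2DS/H) = √(2 × 38,880 × 30.7 / 13.5) ≈ 420.51.
Cost at Q* = (D/Q*)S + (Q*/2)H = √(2DSH) ≈ $5,676.94.
Cost at Q = 950: (38,880/950)×30.7 + (950/2)×13.5 = $1,256.44 + $6,412.50 = $7,668.94.
Excess = $7,668.94 − $5,676.94 = $1,992.00.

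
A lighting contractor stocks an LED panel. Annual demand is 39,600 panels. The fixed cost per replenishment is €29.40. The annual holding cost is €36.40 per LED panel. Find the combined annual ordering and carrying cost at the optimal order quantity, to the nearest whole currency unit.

Q* = √(2DS/H) = √(2 × 39,600 × 29.4 / 36.4) ≈ 252.92.
At Q*, ordering cost (D/Q*)S equals holding cost (Q*/2)H, each = √(DSH/2).
Minimum total = √(2DSH) = √(2 × 39,600 × 29.4 × 36.4) ≈ 9206.339.

TC* ≈ €9,206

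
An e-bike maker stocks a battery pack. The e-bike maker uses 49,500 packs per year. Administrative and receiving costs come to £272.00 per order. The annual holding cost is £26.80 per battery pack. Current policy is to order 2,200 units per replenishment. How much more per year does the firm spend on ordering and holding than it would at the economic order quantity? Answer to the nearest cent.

Extra cost ≈ £8,736.08 per year

EOQ = √(2DS/H) = √(2 × 49,500 × 272 / 26.8) ≈ 1002.39.
Cost at Q* = (D/Q*)S + (Q*/2)H = √(2DSH) ≈ £26,863.92.
Cost at Q = 2,200: (49,500/2,200)×272 + (2,200/2)×26.8 = £6,120.00 + £29,480.00 = £35,600.00.
Excess = £35,600.00 − £26,863.92 = £8,736.08.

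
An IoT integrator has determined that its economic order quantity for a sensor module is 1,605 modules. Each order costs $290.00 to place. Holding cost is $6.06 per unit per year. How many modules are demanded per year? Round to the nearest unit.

The basic EOQ model gives Q* = √(2DS/H); rearrange for the unknown.
From Q* = √(2DS/H): D = Q*²H / (2S) = 1,605² × 6.06 / (2 × 290) = 26915.020.

D ≈ 26,915 modules per year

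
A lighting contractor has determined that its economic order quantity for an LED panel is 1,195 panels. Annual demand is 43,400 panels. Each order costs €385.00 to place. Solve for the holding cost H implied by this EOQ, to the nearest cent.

The basic EOQ model gives Q* = √(2DS/H); rearrange for the unknown.
From Q* = √(2DS/H): H = 2DS / Q*² = 2 × 43,400 × 385 / 1,195² = 23.4016.

H ≈ €23.40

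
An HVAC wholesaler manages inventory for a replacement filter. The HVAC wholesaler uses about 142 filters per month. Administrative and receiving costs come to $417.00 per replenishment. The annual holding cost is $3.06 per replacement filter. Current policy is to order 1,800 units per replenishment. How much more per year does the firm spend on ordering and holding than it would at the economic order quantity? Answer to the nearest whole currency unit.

Extra cost ≈ $1,063 per year

Annual demand D = 142 × 12 = 1,704.
EOQ = √(2DS/H) = √(2 × 1,704 × 417 / 3.06) ≈ 681.49.
Cost at Q* = (D/Q*)S + (Q*/2)H = √(2DSH) ≈ $2,085.35.
Cost at Q = 1,800: (1,704/1,800)×417 + (1,800/2)×3.06 = $394.76 + $2,754.00 = $3,148.76.
Excess = $3,148.76 − $2,085.35 = $1,063.41.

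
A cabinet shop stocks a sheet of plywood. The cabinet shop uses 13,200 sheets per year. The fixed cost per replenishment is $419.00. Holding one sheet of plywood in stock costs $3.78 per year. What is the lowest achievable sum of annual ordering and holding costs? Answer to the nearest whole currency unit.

TC* ≈ $6,466

The optimal lot size = √(2DS/H) = √(2 × 13,200 × 419 / 3.78) ≈ 1710.66.
At Q*, ordering cost (D/Q*)S equals holding cost (Q*/2)H, each = √(DSH/2).
Minimum total = √(2DSH) = √(2 × 13,200 × 419 × 3.78) ≈ 6466.285.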